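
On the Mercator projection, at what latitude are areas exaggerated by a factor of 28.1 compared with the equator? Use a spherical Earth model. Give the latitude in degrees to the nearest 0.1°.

Mercator areal scale is sec²φ.
sec²φ = 28.1  ⇒  cos²φ = 0.03559  ⇒  cos φ = 0.1886.
φ = arccos(0.1886) ≈ 79.1°.

79.1°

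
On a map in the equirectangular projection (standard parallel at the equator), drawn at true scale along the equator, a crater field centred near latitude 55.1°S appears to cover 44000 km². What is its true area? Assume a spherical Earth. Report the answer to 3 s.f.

Plate carrée maps x = Rλ, y = Rφ. The meridian scale is h = 1 and the parallel scale is k = 1/cos φ = sec φ.
Areal scale = h·k = 1 × sec φ; at 55.1°, h = 1.000, k = 1.748, so h·k = 1.748.
True area = apparent / (areal scale) = 44000 / 1.748 ≈ 25200 km².

25200 km²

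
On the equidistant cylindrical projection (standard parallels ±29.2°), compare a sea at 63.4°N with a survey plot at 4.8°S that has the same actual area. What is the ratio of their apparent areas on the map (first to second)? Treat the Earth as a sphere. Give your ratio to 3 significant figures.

2.23

With standard parallel φ₀ = 29.2°, the equirectangular projection gives x = Rλ cos φ₀, y = Rφ, so h = 1 and k = cos 29.2° / cos φ.
Areal scale at 63.4°: h·k = 1.000 × 1.950 = 1.950.
Areal scale at 4.8°: h·k = 1.000 × 0.8760 = 0.8760.
Ratio = 1.950/0.8760 ≈ 2.23.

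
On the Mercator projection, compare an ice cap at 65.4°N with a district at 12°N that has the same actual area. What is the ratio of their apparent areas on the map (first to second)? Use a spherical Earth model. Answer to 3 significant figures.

5.52

Mercator is conformal with k = sec φ, so areal scale = k² = sec²φ.
At 65.4°: sec²(65.4°) = 1/0.4163² = 5.771.
At 12°: sec²(12°) = 1/0.9781² = 1.045.
Ratio = 5.771/1.045 = cos²(12°)/cos²(65.4°) ≈ 5.52.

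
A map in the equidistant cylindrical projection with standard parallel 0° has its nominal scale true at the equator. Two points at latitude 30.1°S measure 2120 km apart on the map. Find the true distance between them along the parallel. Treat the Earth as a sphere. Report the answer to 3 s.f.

1830 km

For the equirectangular projection with φ₀ = 0 (plate carrée), h = 1 along meridians and k = sec φ along parallels.
Along the parallel at 30.1°, map distances are exaggerated by k = sec 30.1° = 1.156.
True distance = 2120 / 1.156 = 2120 × cos 30.1° ≈ 1830 km.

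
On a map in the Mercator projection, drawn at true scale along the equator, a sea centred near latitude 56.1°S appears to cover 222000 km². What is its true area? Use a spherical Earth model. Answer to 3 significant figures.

For Mercator, h = k = sec φ (a conformal cylindrical projection has a single point scale, 1/cos φ).
Areal scale = k² = sec²φ = 1/cos²(56.1°) = 1/0.5577² = 3.215.
True area = apparent / (areal scale) = 222000 / 3.215 ≈ 69100 km².

69100 km²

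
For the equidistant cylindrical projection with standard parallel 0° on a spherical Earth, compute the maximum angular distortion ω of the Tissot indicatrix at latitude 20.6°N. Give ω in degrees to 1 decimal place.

3.8°

Plate carrée maps x = Rλ, y = Rφ. The meridian scale is h = 1 and the parallel scale is k = 1/cos φ = sec φ.
At 20.6°: h = 1.000, k = 1.068; principal scales a = 1.068, b = 1.000.
sin(ω/2) = (a − b)/(a + b) = 0.06831/2.068 = 0.03303, so ω = 2 arcsin(0.03303) ≈ 3.8°.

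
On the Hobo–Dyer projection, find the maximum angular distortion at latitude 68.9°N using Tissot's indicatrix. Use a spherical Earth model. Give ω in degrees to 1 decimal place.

82.4°

Hobo–Dyer is a cylindrical equal-area projection with standard parallels at ±37.5°. For cylindrical equal-area with standard parallel φ₀, h = cos φ / cos φ₀ and k = cos φ₀ / cos φ, so h·k = 1.
At 68.9°: h = 0.4538, k = 2.204; principal scales a = 2.204, b = 0.4538.
sin(ω/2) = (a − b)/(a + b) = 1.750/2.658 = 0.6585, so ω = 2 arcsin(0.6585) ≈ 82.4°.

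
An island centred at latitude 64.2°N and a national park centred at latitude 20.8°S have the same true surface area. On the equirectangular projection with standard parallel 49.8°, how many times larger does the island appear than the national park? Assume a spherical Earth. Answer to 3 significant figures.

The equidistant cylindrical projection with φ₀ = 49.8° has h = 1 (meridians true) and k = cos φ₀ / cos φ along parallels.
Areal scale at 64.2°: h·k = 1.000 × 1.483 = 1.483.
Areal scale at 20.8°: h·k = 1.000 × 0.6905 = 0.6905.
Ratio = 1.483/0.6905 ≈ 2.15.

2.15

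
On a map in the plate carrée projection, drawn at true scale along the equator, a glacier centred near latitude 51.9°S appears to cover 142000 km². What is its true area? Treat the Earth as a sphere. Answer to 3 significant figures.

Plate carrée maps x = Rλ, y = Rφ. The meridian scale is h = 1 and the parallel scale is k = 1/cos φ = sec φ.
Areal scale = h·k = 1 × sec φ; at 51.9°, h = 1.000, k = 1.621, so h·k = 1.621.
True area = apparent / (areal scale) = 142000 / 1.621 ≈ 87600 km².

87600 km²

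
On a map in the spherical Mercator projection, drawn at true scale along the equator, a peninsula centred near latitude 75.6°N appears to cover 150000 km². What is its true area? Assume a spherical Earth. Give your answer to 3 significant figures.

9280 km²

For Mercator, h = k = sec φ (a conformal cylindrical projection has a single point scale, 1/cos φ).
Areal scale = k² = sec²φ = 1/cos²(75.6°) = 1/0.2487² = 16.17.
True area = apparent / (areal scale) = 150000 / 16.17 ≈ 9280 km².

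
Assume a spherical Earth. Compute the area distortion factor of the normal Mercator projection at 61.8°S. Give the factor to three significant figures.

The Mercator projection is conformal; its linear scale factor is the same in every direction and equals sec φ = 1/cos φ.
Areal scale = k² = sec²φ = 1/cos²(61.8°) = 1/0.4726² = 4.478.

4.48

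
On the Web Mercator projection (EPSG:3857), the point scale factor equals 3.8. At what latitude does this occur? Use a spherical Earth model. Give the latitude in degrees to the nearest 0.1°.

Mercator scale is k = sec φ = 1/cos φ.
1/cos φ = 3.8  ⇒  cos φ = 0.2632  ⇒  φ = arccos(0.2632) ≈ 74.7°.

74.7°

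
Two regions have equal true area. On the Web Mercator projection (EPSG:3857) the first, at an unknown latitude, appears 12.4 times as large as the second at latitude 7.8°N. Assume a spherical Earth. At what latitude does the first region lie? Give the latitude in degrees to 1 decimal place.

73.7°

On Mercator, (apparent₁)/(apparent₂) = sec²φ₁ / sec²φ₂ when true areas are equal.
cos²φ₂ / cos²φ₁ = 12.4  ⇒  cos φ₁ = cos 7.8° / √12.4 = 0.9907/3.521 = 0.2814.
φ₁ = arccos(0.2814) ≈ 73.7°.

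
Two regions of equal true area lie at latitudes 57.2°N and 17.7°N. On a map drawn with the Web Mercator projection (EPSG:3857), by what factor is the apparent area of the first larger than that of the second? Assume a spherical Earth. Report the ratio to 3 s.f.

3.09

Mercator is conformal with k = sec φ, so areal scale = k² = sec²φ.
At 57.2°: sec²(57.2°) = 1/0.5417² = 3.408.
At 17.7°: sec²(17.7°) = 1/0.9527² = 1.102.
Ratio = 3.408/1.102 = cos²(17.7°)/cos²(57.2°) ≈ 3.09.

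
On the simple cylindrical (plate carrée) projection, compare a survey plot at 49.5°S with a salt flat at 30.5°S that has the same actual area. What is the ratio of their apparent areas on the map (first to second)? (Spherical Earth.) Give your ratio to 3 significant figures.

1.33

In the plate carrée (x = Rλ, y = Rφ), meridians are true-scale (h = 1) and parallels are stretched by k = sec φ.
Areal scale at 49.5°: h·k = 1.000 × 1.540 = 1.540.
Areal scale at 30.5°: h·k = 1.000 × 1.161 = 1.161.
Ratio = 1.540/1.161 ≈ 1.33.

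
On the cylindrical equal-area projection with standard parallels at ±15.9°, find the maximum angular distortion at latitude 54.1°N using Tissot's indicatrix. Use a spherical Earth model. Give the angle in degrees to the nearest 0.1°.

For cylindrical equal-area with standard parallel φ₀, h = cos φ / cos φ₀ and k = cos φ₀ / cos φ, so h·k = 1.
At 54.1°: h = 0.6097, k = 1.640; principal scales a = 1.640, b = 0.6097.
sin(ω/2) = (a − b)/(a + b) = 1.030/2.250 = 0.4580, so ω = 2 arcsin(0.4580) ≈ 54.5°.

54.5°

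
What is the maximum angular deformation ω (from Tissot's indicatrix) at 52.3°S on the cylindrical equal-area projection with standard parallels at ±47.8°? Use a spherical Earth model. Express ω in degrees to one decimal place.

Cylindrical equal-area (φ₀ = 47.8°): h = cos φ / cos 47.8° along meridians, k = cos 47.8° / cos φ along parallels; h·k = 1.
At 52.3°: h = 0.9104, k = 1.098; principal scales a = 1.098, b = 0.9104.
sin(ω/2) = (a − b)/(a + b) = 0.1880/2.009 = 0.09361, so ω = 2 arcsin(0.09361) ≈ 10.7°.

10.7°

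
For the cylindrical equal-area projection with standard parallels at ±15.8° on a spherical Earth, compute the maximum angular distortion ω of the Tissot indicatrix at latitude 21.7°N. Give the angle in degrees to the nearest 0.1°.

A cylindrical equal-area projection with standard parallel φ₀ has meridian scale h = cos φ / cos φ₀ and parallel scale k = cos φ₀ / cos φ (so areas are preserved, h·k = 1).
At 21.7°: h = 0.9656, k = 1.036; principal scales a = 1.036, b = 0.9656.
sin(ω/2) = (a − b)/(a + b) = 0.06999/2.001 = 0.03498, so ω = 2 arcsin(0.03498) ≈ 4.0°.

4.0°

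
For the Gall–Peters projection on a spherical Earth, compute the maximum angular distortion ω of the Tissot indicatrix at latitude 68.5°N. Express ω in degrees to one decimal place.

70.4°

The Gall–Peters projection is cylindrical equal-area with φ₀ = 45°. A cylindrical equal-area projection with standard parallel φ₀ has meridian scale h = cos φ / cos φ₀ and parallel scale k = cos φ₀ / cos φ (so areas are preserved, h·k = 1).
At 68.5°: h = 0.5183, k = 1.929; principal scales a = 1.929, b = 0.5183.
sin(ω/2) = (a − b)/(a + b) = 1.411/2.448 = 0.5765, so ω = 2 arcsin(0.5765) ≈ 70.4°.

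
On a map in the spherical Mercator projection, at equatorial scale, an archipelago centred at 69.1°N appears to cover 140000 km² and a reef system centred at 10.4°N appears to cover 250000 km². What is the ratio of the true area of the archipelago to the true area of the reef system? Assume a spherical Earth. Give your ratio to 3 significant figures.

Since Mercator area scale is 1/cos²φ, the true area equals the apparent area multiplied by cos²φ.
True area of archipelago: 140000 × cos²(69.1°) = 140000 × 0.1273 = 17820 km².
True area of reef system: 250000 × cos²(10.4°) = 250000 × 0.9674 = 241900 km².
Ratio = 17820 / 241900 ≈ 0.0737.

0.0737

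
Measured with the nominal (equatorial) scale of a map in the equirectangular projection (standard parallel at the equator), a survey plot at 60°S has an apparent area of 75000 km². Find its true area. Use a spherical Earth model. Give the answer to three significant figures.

37500 km²

In the plate carrée (x = Rλ, y = Rφ), meridians are true-scale (h = 1) and parallels are stretched by k = sec φ.
Areal scale = h·k = 1 × sec φ; at 60°, h = 1.000, k = 2.000, so h·k = 2.000.
True area = apparent / (areal scale) = 75000 / 2.000 ≈ 37500 km².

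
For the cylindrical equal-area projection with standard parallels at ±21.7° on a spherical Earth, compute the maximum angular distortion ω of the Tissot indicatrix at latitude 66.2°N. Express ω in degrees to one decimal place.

A cylindrical equal-area projection with standard parallel φ₀ has meridian scale h = cos φ / cos φ₀ and parallel scale k = cos φ₀ / cos φ (so areas are preserved, h·k = 1).
At 66.2°: h = 0.4343, k = 2.302; principal scales a = 2.302, b = 0.4343.
sin(ω/2) = (a − b)/(a + b) = 1.868/2.737 = 0.6826, so ω = 2 arcsin(0.6826) ≈ 86.1°.

86.1°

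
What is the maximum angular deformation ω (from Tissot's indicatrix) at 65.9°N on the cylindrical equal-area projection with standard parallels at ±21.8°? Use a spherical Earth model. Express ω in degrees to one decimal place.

85.0°

Cylindrical equal-area (φ₀ = 21.8°): h = cos φ / cos 21.8° along meridians, k = cos 21.8° / cos φ along parallels; h·k = 1.
At 65.9°: h = 0.4398, k = 2.274; principal scales a = 2.274, b = 0.4398.
sin(ω/2) = (a − b)/(a + b) = 1.834/2.714 = 0.6759, so ω = 2 arcsin(0.6759) ≈ 85.0°.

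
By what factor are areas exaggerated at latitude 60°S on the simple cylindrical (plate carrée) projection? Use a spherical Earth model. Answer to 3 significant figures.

For the equirectangular projection with φ₀ = 0 (plate carrée), h = 1 along meridians and k = sec φ along parallels.
Areal scale = h·k = 1 × sec φ; at 60°, h = 1.000, k = 2.000, so h·k = 2.000.

2.00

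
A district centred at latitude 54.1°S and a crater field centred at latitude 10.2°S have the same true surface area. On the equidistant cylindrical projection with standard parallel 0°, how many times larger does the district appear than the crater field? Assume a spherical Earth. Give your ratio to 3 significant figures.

For the equirectangular projection with φ₀ = 0 (plate carrée), h = 1 along meridians and k = sec φ along parallels.
Areal scale at 54.1°: h·k = 1.000 × 1.705 = 1.705.
Areal scale at 10.2°: h·k = 1.000 × 1.016 = 1.016.
Ratio = 1.705/1.016 ≈ 1.68.

1.68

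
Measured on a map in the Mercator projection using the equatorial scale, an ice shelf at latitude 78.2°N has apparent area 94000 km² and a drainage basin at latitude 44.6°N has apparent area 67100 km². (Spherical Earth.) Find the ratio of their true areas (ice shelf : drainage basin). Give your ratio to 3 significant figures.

0.116

Since Mercator area scale is 1/cos²φ, the true area equals the apparent area multiplied by cos²φ.
True area of ice shelf: 94000 × cos²(78.2°) = 94000 × 0.04182 = 3931 km².
True area of drainage basin: 67100 × cos²(44.6°) = 67100 × 0.5070 = 34020 km².
Ratio = 3931 / 34020 ≈ 0.116.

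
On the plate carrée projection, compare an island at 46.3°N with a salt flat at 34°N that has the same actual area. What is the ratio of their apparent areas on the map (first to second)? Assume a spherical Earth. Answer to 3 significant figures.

Plate carrée maps x = Rλ, y = Rφ. The meridian scale is h = 1 and the parallel scale is k = 1/cos φ = sec φ.
Areal scale at 46.3°: h·k = 1.000 × 1.447 = 1.447.
Areal scale at 34°: h·k = 1.000 × 1.206 = 1.206.
Ratio = 1.447/1.206 ≈ 1.20.

1.20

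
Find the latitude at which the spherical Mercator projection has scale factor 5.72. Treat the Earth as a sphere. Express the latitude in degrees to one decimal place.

79.9°

Mercator scale is k = sec φ = 1/cos φ.
1/cos φ = 5.72  ⇒  cos φ = 0.1748  ⇒  φ = arccos(0.1748) ≈ 79.9°.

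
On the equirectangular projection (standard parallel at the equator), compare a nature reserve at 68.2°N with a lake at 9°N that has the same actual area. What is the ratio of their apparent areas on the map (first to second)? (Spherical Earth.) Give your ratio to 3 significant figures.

For the equirectangular projection with φ₀ = 0 (plate carrée), h = 1 along meridians and k = sec φ along parallels.
Areal scale at 68.2°: h·k = 1.000 × 2.693 = 2.693.
Areal scale at 9°: h·k = 1.000 × 1.012 = 1.012.
Ratio = 2.693/1.012 ≈ 2.66.

2.66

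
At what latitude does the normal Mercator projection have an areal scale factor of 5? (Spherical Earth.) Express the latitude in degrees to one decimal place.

63.4°

Mercator areal scale is sec²φ.
sec²φ = 5  ⇒  cos²φ = 0.2000  ⇒  cos φ = 0.4472.
φ = arccos(0.4472) ≈ 63.4°.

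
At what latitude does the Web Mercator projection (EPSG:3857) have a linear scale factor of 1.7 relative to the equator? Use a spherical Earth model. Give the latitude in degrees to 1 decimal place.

Mercator scale is k = sec φ = 1/cos φ.
1/cos φ = 1.7  ⇒  cos φ = 0.5882  ⇒  φ = arccos(0.5882) ≈ 54.0°.

54.0°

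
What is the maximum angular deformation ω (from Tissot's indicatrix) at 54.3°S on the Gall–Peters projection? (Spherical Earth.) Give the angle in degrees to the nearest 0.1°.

Gall–Peters is a cylindrical equal-area projection with standard parallels at ±45°. A cylindrical equal-area projection with standard parallel φ₀ has meridian scale h = cos φ / cos φ₀ and parallel scale k = cos φ₀ / cos φ (so areas are preserved, h·k = 1).
At 54.3°: h = 0.8253, k = 1.212; principal scales a = 1.212, b = 0.8253.
sin(ω/2) = (a − b)/(a + b) = 0.3865/2.037 = 0.1897, so ω = 2 arcsin(0.1897) ≈ 21.9°.

21.9°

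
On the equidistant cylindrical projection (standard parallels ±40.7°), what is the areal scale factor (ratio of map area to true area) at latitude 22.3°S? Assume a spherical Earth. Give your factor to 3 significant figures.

The equidistant cylindrical projection with φ₀ = 40.7° has h = 1 (meridians true) and k = cos φ₀ / cos φ along parallels.
Areal scale = h·k = 1 × cos φ₀ / cos φ; at 22.3°, h = 1.000, k = 0.8194, so h·k = 0.8194.

0.819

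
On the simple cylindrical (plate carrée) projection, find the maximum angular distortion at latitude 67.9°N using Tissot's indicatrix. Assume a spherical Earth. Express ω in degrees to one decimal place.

For the equirectangular projection with φ₀ = 0 (plate carrée), h = 1 along meridians and k = sec φ along parallels.
At 67.9°: h = 1.000, k = 2.658; principal scales a = 2.658, b = 1.000.
sin(ω/2) = (a − b)/(a + b) = 1.658/3.658 = 0.4533, so ω = 2 arcsin(0.4533) ≈ 53.9°.

53.9°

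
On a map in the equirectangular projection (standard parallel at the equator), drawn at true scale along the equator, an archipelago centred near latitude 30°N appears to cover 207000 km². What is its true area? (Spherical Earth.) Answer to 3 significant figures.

Plate carrée maps x = Rλ, y = Rφ. The meridian scale is h = 1 and the parallel scale is k = 1/cos φ = sec φ.
Areal scale = h·k = 1 × sec φ; at 30°, h = 1.000, k = 1.155, so h·k = 1.155.
True area = apparent / (areal scale) = 207000 / 1.155 ≈ 179000 km².

179000 km²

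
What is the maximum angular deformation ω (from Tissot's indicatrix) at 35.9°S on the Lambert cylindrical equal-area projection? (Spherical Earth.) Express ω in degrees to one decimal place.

24.0°

The Lambert cylindrical equal-area projection is the cylindrical equal-area projection with its standard parallel at the equator (φ₀ = 0). Cylindrical equal-area (φ₀ = 0°): h = cos φ / cos 0° along meridians, k = cos 0° / cos φ along parallels; h·k = 1.
At 35.9°: h = 0.8100, k = 1.235; principal scales a = 1.235, b = 0.8100.
sin(ω/2) = (a − b)/(a + b) = 0.4245/2.045 = 0.2076, so ω = 2 arcsin(0.2076) ≈ 24.0°.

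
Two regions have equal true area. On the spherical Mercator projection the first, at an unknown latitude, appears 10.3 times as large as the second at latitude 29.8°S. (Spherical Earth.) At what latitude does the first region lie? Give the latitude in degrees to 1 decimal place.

74.3°

For equal true areas on Mercator, apparent areas scale as sec²φ, so the ratio is cos²φ₂ / cos²φ₁.
cos²φ₂ / cos²φ₁ = 10.3  ⇒  cos φ₁ = cos 29.8° / √10.3 = 0.8678/3.209 = 0.2704.
φ₁ = arccos(0.2704) ≈ 74.3°.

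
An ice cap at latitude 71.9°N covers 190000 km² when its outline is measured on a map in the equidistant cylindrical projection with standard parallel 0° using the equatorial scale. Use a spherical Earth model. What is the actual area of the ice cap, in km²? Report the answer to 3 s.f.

Plate carrée maps x = Rλ, y = Rφ. The meridian scale is h = 1 and the parallel scale is k = 1/cos φ = sec φ.
Areal scale = h·k = 1 × sec φ; at 71.9°, h = 1.000, k = 3.219, so h·k = 3.219.
True area = apparent / (areal scale) = 190000 / 3.219 ≈ 59000 km².

59000 km²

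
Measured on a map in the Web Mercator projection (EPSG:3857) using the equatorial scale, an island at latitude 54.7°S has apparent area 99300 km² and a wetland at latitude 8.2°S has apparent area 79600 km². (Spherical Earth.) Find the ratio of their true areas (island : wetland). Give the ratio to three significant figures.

0.425

Mercator's areal exaggeration is sec²φ; hence true area = (apparent area) · cos²φ.
True area of island: 99300 × cos²(54.7°) = 99300 × 0.3339 = 33160 km².
True area of wetland: 79600 × cos²(8.2°) = 79600 × 0.9797 = 77980 km².
Ratio = 33160 / 77980 ≈ 0.425.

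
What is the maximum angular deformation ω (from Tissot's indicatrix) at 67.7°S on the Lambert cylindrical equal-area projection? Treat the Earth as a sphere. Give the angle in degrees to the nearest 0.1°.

The Lambert cylindrical equal-area projection is the cylindrical equal-area projection with its standard parallel at the equator (φ₀ = 0). For cylindrical equal-area with standard parallel φ₀, h = cos φ / cos φ₀ and k = cos φ₀ / cos φ, so h·k = 1.
At 67.7°: h = 0.3795, k = 2.635; principal scales a = 2.635, b = 0.3795.
sin(ω/2) = (a − b)/(a + b) = 2.256/3.015 = 0.7483, so ω = 2 arcsin(0.7483) ≈ 96.9°.

96.9°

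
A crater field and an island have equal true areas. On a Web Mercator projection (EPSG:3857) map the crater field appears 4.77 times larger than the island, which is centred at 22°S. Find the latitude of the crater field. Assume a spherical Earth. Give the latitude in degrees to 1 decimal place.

For equal true areas on Mercator, apparent areas scale as sec²φ, so the ratio is cos²φ₂ / cos²φ₁.
cos²φ₂ / cos²φ₁ = 4.77  ⇒  cos φ₁ = cos 22° / √4.77 = 0.9272/2.184 = 0.4245.
φ₁ = arccos(0.4245) ≈ 64.9°.

64.9°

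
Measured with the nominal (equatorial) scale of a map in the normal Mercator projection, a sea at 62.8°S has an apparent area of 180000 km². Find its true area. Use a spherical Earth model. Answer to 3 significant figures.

37600 km²

The Mercator projection is conformal; its linear scale factor is the same in every direction and equals sec φ = 1/cos φ.
Areal scale = k² = sec²φ = 1/cos²(62.8°) = 1/0.4571² = 4.786.
True area = apparent / (areal scale) = 180000 / 4.786 ≈ 37600 km².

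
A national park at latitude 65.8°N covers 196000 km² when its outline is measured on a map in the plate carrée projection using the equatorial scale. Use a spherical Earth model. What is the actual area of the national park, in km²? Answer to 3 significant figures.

80300 km²

For the equirectangular projection with φ₀ = 0 (plate carrée), h = 1 along meridians and k = sec φ along parallels.
Areal scale = h·k = 1 × sec φ; at 65.8°, h = 1.000, k = 2.439, so h·k = 2.439.
True area = apparent / (areal scale) = 196000 / 2.439 ≈ 80300 km².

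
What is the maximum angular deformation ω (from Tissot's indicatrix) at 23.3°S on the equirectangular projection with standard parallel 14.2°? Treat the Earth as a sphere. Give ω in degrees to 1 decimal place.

3.1°

The equidistant cylindrical projection with φ₀ = 14.2° has h = 1 (meridians true) and k = cos φ₀ / cos φ along parallels.
At 23.3°: h = 1.000, k = 1.056; principal scales a = 1.056, b = 1.000.
sin(ω/2) = (a − b)/(a + b) = 0.05553/2.056 = 0.02701, so ω = 2 arcsin(0.02701) ≈ 3.1°.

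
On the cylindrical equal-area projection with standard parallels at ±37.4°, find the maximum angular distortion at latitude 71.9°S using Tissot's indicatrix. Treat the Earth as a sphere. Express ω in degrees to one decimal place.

A cylindrical equal-area projection with standard parallel φ₀ has meridian scale h = cos φ / cos φ₀ and parallel scale k = cos φ₀ / cos φ (so areas are preserved, h·k = 1).
At 71.9°: h = 0.3911, k = 2.557; principal scales a = 2.557, b = 0.3911.
sin(ω/2) = (a − b)/(a + b) = 2.166/2.948 = 0.7347, so ω = 2 arcsin(0.7347) ≈ 94.6°.

94.6°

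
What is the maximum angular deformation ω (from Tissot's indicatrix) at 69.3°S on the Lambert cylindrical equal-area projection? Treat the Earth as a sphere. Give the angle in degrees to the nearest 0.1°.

The Lambert cylindrical equal-area projection is the cylindrical equal-area projection with its standard parallel at the equator (φ₀ = 0). For cylindrical equal-area with standard parallel φ₀, h = cos φ / cos φ₀ and k = cos φ₀ / cos φ, so h·k = 1.
At 69.3°: h = 0.3535, k = 2.829; principal scales a = 2.829, b = 0.3535.
sin(ω/2) = (a − b)/(a + b) = 2.476/3.183 = 0.7779, so ω = 2 arcsin(0.7779) ≈ 102.1°.

102.1°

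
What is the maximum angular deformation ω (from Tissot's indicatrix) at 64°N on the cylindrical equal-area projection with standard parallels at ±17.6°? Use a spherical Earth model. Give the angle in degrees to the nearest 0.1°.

For cylindrical equal-area with standard parallel φ₀, h = cos φ / cos φ₀ and k = cos φ₀ / cos φ, so h·k = 1.
At 64°: h = 0.4599, k = 2.174; principal scales a = 2.174, b = 0.4599.
sin(ω/2) = (a − b)/(a + b) = 1.714/2.634 = 0.6508, so ω = 2 arcsin(0.6508) ≈ 81.2°.

81.2°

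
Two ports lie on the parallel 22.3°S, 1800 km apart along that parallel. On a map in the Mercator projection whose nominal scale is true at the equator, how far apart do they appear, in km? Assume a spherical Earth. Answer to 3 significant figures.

1950 km

The Mercator projection is conformal; its linear scale factor is the same in every direction and equals sec φ = 1/cos φ.
Along the parallel, k = sec 22.3° = 1/0.9252 = 1.081.
Map distance = 1800 × 1.081 ≈ 1950 km.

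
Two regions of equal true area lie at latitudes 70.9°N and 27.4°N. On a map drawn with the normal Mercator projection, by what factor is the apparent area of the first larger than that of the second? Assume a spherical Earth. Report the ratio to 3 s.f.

7.36

On Mercator, area is exaggerated by sec²φ = 1/cos²φ.
At 70.9°: sec²(70.9°) = 1/0.3272² = 9.340.
At 27.4°: sec²(27.4°) = 1/0.8878² = 1.269.
Ratio = 9.340/1.269 = cos²(27.4°)/cos²(70.9°) ≈ 7.36.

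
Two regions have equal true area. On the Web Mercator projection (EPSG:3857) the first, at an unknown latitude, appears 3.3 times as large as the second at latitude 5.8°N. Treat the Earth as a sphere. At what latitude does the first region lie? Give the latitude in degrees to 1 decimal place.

56.8°

Mercator areal scale is sec²φ, so apparent-area ratio = sec²φ₁ / sec²φ₂ = cos²φ₂ / cos²φ₁.
cos²φ₂ / cos²φ₁ = 3.3  ⇒  cos φ₁ = cos 5.8° / √3.3 = 0.9949/1.817 = 0.5477.
φ₁ = arccos(0.5477) ≈ 56.8°.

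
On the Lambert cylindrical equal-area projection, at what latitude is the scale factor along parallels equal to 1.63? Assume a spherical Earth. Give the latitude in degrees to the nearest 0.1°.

52.2°

The Lambert cylindrical equal-area projection is the cylindrical equal-area projection with its standard parallel at the equator (φ₀ = 0). For cylindrical equal-area with standard parallel φ₀, h = cos φ / cos φ₀ and k = cos φ₀ / cos φ, so h·k = 1.
k = cos φ₀ / cos φ = 1.63  ⇒  cos φ = cos 0° / 1.63 = 0.6135.
φ = arccos(0.6135) ≈ 52.2°.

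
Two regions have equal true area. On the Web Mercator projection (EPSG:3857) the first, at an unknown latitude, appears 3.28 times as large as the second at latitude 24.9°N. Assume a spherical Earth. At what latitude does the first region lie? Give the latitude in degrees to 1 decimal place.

59.9°

For equal true areas on Mercator, apparent areas scale as sec²φ, so the ratio is cos²φ₂ / cos²φ₁.
cos²φ₂ / cos²φ₁ = 3.28  ⇒  cos φ₁ = cos 24.9° / √3.28 = 0.9070/1.811 = 0.5008.
φ₁ = arccos(0.5008) ≈ 59.9°.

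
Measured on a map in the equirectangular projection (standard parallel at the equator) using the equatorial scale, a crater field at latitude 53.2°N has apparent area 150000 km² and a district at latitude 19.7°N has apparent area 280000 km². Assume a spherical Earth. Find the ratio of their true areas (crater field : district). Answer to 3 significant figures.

On the plate carrée, areal scale = h·k = 1 × sec φ, so true area = apparent × cos φ.
True area of crater field: 150000 × cos(53.2°) = 150000 × 0.5990 = 89850 km².
True area of district: 280000 × cos(19.7°) = 280000 × 0.9415 = 263600 km².
Ratio = 89850 / 263600 ≈ 0.341.

0.341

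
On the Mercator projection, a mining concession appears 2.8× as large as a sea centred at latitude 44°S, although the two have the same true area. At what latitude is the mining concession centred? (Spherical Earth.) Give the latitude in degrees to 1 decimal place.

64.5°

Mercator areal scale is sec²φ, so apparent-area ratio = sec²φ₁ / sec²φ₂ = cos²φ₂ / cos²φ₁.
cos²φ₂ / cos²φ₁ = 2.8  ⇒  cos φ₁ = cos 44° / √2.8 = 0.7193/1.673 = 0.4299.
φ₁ = arccos(0.4299) ≈ 64.5°.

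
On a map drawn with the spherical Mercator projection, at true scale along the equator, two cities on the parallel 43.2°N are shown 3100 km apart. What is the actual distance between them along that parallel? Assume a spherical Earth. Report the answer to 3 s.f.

2260 km

The Mercator projection is conformal; its linear scale factor is the same in every direction and equals sec φ = 1/cos φ.
Along the parallel at 43.2°, map distances are exaggerated by k = sec 43.2° = 1.372.
True distance = 3100 / 1.372 = 3100 × cos 43.2° ≈ 2260 km.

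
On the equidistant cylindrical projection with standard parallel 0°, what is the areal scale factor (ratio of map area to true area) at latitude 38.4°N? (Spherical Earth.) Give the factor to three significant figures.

For the equirectangular projection with φ₀ = 0 (plate carrée), h = 1 along meridians and k = sec φ along parallels.
Areal scale = h·k = 1 × sec φ; at 38.4°, h = 1.000, k = 1.276, so h·k = 1.276.

1.28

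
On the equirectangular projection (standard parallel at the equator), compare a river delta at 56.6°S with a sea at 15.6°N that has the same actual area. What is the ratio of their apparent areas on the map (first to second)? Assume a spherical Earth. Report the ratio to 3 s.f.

For the equirectangular projection with φ₀ = 0 (plate carrée), h = 1 along meridians and k = sec φ along parallels.
Areal scale at 56.6°: h·k = 1.000 × 1.817 = 1.817.
Areal scale at 15.6°: h·k = 1.000 × 1.038 = 1.038.
Ratio = 1.817/1.038 ≈ 1.75.

1.75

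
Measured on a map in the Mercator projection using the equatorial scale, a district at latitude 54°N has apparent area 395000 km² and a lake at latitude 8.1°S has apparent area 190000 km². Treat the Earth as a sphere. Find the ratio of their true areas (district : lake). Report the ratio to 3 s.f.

0.733

Since Mercator area scale is 1/cos²φ, the true area equals the apparent area multiplied by cos²φ.
True area of district: 395000 × cos²(54°) = 395000 × 0.3455 = 136500 km².
True area of lake: 190000 × cos²(8.1°) = 190000 × 0.9801 = 186200 km².
Ratio = 136500 / 186200 ≈ 0.733.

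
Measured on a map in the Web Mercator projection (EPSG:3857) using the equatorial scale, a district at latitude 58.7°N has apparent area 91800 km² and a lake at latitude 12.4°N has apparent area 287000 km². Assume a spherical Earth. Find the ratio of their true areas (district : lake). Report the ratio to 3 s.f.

Mercator's areal exaggeration is sec²φ; hence true area = (apparent area) · cos²φ.
True area of district: 91800 × cos²(58.7°) = 91800 × 0.2699 = 24780 km².
True area of lake: 287000 × cos²(12.4°) = 287000 × 0.9539 = 273800 km².
Ratio = 24780 / 273800 ≈ 0.0905.

0.0905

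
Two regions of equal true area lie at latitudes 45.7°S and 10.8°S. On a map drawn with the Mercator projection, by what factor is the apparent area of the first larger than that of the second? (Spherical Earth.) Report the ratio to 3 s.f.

On Mercator, area is exaggerated by sec²φ = 1/cos²φ.
At 45.7°: sec²(45.7°) = 1/0.6984² = 2.050.
At 10.8°: sec²(10.8°) = 1/0.9823² = 1.036.
Ratio = 2.050/1.036 = cos²(10.8°)/cos²(45.7°) ≈ 1.98.

1.98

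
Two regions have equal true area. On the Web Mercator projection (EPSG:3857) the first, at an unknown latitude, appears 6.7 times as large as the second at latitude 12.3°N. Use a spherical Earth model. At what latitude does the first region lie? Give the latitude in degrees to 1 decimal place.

For equal true areas on Mercator, apparent areas scale as sec²φ, so the ratio is cos²φ₂ / cos²φ₁.
cos²φ₂ / cos²φ₁ = 6.7  ⇒  cos φ₁ = cos 12.3° / √6.7 = 0.9770/2.588 = 0.3775.
φ₁ = arccos(0.3775) ≈ 67.8°.

67.8°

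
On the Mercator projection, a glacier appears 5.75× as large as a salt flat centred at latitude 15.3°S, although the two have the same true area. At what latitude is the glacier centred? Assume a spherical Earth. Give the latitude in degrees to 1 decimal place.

On Mercator, (apparent₁)/(apparent₂) = sec²φ₁ / sec²φ₂ when true areas are equal.
cos²φ₂ / cos²φ₁ = 5.75  ⇒  cos φ₁ = cos 15.3° / √5.75 = 0.9646/2.398 = 0.4022.
φ₁ = arccos(0.4022) ≈ 66.3°.

66.3°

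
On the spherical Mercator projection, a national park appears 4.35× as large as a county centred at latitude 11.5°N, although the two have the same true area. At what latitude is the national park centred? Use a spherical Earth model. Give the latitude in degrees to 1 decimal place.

62.0°

For equal true areas on Mercator, apparent areas scale as sec²φ, so the ratio is cos²φ₂ / cos²φ₁.
cos²φ₂ / cos²φ₁ = 4.35  ⇒  cos φ₁ = cos 11.5° / √4.35 = 0.9799/2.086 = 0.4698.
φ₁ = arccos(0.4698) ≈ 62.0°.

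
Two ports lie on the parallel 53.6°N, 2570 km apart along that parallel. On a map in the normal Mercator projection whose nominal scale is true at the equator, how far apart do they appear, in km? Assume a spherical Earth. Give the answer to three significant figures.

For Mercator, h = k = sec φ (a conformal cylindrical projection has a single point scale, 1/cos φ).
Along the parallel, k = sec 53.6° = 1/0.5934 = 1.685.
Map distance = 2570 × 1.685 ≈ 4330 km.

4330 km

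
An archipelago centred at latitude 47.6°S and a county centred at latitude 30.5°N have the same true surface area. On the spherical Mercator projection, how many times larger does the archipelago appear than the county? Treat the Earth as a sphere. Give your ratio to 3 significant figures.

1.63

Mercator is conformal with k = sec φ, so areal scale = k² = sec²φ.
At 47.6°: sec²(47.6°) = 1/0.6743² = 2.199.
At 30.5°: sec²(30.5°) = 1/0.8616² = 1.347.
Ratio = 2.199/1.347 = cos²(30.5°)/cos²(47.6°) ≈ 1.63.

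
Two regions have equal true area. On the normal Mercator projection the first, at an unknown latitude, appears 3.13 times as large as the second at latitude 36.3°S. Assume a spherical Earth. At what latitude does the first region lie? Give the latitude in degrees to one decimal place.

62.9°

Mercator areal scale is sec²φ, so apparent-area ratio = sec²φ₁ / sec²φ₂ = cos²φ₂ / cos²φ₁.
cos²φ₂ / cos²φ₁ = 3.13  ⇒  cos φ₁ = cos 36.3° / √3.13 = 0.8059/1.769 = 0.4555.
φ₁ = arccos(0.4555) ≈ 62.9°.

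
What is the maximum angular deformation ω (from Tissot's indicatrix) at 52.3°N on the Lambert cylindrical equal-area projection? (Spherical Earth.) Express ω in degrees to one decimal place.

The Lambert cylindrical equal-area projection is the cylindrical equal-area projection with its standard parallel at the equator (φ₀ = 0). A cylindrical equal-area projection with standard parallel φ₀ has meridian scale h = cos φ / cos φ₀ and parallel scale k = cos φ₀ / cos φ (so areas are preserved, h·k = 1).
At 52.3°: h = 0.6115, k = 1.635; principal scales a = 1.635, b = 0.6115.
sin(ω/2) = (a − b)/(a + b) = 1.024/2.247 = 0.4556, so ω = 2 arcsin(0.4556) ≈ 54.2°.

54.2°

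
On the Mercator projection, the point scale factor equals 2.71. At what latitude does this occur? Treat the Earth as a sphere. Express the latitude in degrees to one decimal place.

Mercator scale is k = sec φ = 1/cos φ.
1/cos φ = 2.71  ⇒  cos φ = 0.3690  ⇒  φ = arccos(0.3690) ≈ 68.3°.

68.3°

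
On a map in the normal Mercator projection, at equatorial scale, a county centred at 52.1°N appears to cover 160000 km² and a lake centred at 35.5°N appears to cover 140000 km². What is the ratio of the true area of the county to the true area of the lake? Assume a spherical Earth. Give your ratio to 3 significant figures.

0.651

Mercator's areal exaggeration is sec²φ; hence true area = (apparent area) · cos²φ.
True area of county: 160000 × cos²(52.1°) = 160000 × 0.3773 = 60380 km².
True area of lake: 140000 × cos²(35.5°) = 140000 × 0.6628 = 92790 km².
Ratio = 60380 / 92790 ≈ 0.651.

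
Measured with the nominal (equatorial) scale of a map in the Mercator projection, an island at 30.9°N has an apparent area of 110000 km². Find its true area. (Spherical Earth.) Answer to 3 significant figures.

The Mercator projection is conformal; its linear scale factor is the same in every direction and equals sec φ = 1/cos φ.
Areal scale = k² = sec²φ = 1/cos²(30.9°) = 1/0.8581² = 1.358.
True area = apparent / (areal scale) = 110000 / 1.358 ≈ 81000 km².

81000 km²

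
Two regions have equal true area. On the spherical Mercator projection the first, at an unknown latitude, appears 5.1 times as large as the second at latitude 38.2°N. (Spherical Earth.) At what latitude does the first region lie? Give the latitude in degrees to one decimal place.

Mercator areal scale is sec²φ, so apparent-area ratio = sec²φ₁ / sec²φ₂ = cos²φ₂ / cos²φ₁.
cos²φ₂ / cos²φ₁ = 5.1  ⇒  cos φ₁ = cos 38.2° / √5.1 = 0.7859/2.258 = 0.3480.
φ₁ = arccos(0.3480) ≈ 69.6°.

69.6°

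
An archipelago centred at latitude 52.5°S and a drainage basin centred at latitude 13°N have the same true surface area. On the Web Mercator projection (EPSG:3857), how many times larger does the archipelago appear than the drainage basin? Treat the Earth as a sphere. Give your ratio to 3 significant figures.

Mercator areal scale is sec²φ.
At 52.5°: sec²(52.5°) = 1/0.6088² = 2.698.
At 13°: sec²(13°) = 1/0.9744² = 1.053.
Ratio = 2.698/1.053 = cos²(13°)/cos²(52.5°) ≈ 2.56.

2.56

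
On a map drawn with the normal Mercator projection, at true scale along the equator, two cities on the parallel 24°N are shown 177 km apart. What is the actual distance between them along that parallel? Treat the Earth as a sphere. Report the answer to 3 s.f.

162 km

The Mercator projection is conformal; its linear scale factor is the same in every direction and equals sec φ = 1/cos φ.
Along the parallel at 24°, map distances are exaggerated by k = sec 24° = 1.095.
True distance = 177 / 1.095 = 177 × cos 24° ≈ 162 km.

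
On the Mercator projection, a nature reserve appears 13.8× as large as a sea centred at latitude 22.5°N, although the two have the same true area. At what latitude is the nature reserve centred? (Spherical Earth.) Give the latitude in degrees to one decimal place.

75.6°

On Mercator, (apparent₁)/(apparent₂) = sec²φ₁ / sec²φ₂ when true areas are equal.
cos²φ₂ / cos²φ₁ = 13.8  ⇒  cos φ₁ = cos 22.5° / √13.8 = 0.9239/3.715 = 0.2487.
φ₁ = arccos(0.2487) ≈ 75.6°.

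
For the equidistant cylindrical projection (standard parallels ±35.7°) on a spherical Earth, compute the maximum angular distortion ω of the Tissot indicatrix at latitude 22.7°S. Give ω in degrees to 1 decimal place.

7.3°

The equidistant cylindrical projection with φ₀ = 35.7° has h = 1 (meridians true) and k = cos φ₀ / cos φ along parallels.
At 22.7°: h = 1.000, k = 0.8803; principal scales a = 1.000, b = 0.8803.
sin(ω/2) = (a − b)/(a + b) = 0.1197/1.880 = 0.06368, so ω = 2 arcsin(0.06368) ≈ 7.3°.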